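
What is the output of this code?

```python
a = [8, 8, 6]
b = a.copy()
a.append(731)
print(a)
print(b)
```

Key concept: list.copy() creates independent copy.
Step by step:
`a = [8, 8, 6]` → a = [8, 8, 6]
`b = a.copy()` → b = [8, 8, 6]
`a.append(731)` → a = [8, 8, 6, 731]
`print(a)` → prints [8, 8, 6, 731]
`print(b)` → prints [8, 8, 6]

Answer:
[8, 8, 6, 731]
[8, 8, 6]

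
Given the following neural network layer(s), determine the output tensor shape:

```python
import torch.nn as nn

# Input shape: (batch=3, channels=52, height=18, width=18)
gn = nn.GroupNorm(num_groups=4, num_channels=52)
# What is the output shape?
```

Input: (3, 52, 18, 18) -> Output: (3, 52, 18, 18)

Answer: (3, 52, 18, 18)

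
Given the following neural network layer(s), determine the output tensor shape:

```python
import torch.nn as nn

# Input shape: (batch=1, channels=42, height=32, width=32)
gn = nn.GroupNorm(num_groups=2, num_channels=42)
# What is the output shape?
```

Input: (1, 42, 32, 32) -> Output: (1, 42, 32, 32)

Answer: (1, 42, 32, 32)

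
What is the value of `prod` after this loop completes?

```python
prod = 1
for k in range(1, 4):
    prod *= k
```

3! = 6
`prod` takes the values: 1 → 2 → 6

Answer: 6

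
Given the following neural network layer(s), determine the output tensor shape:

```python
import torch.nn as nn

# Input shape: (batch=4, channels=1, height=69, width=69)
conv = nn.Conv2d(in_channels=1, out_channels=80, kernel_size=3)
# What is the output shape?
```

Input: (4, 1, 69, 69) -> Output: (4, 80, 67, 67)

Answer: (4, 80, 67, 67)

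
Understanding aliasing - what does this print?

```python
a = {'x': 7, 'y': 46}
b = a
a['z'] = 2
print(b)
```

Key concept: dict aliasing.
Step by step:
`a = {'x': 7, 'y': 46}` → a = {'x': 7, 'y': 46}
`b = a` → b = {'x': 7, 'y': 46} (same object as a)
`a['z'] = 2` → a = {'x': 7, 'y': 46, 'z': 2} (same object as b); b = {'x': 7, 'y': 46, 'z': 2} (same object as a)
`print(b)` → prints {'x': 7, 'y': 46, 'z': 2}

Answer: {'x': 7, 'y': 46, 'z': 2}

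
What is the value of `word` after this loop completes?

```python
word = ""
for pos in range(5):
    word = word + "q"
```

Repeat 'q' 5 times
`word` takes the values: "" → "q" → "qq" → "qqq" → "qqqq" → "qqqqq"

Answer: "qqqqq"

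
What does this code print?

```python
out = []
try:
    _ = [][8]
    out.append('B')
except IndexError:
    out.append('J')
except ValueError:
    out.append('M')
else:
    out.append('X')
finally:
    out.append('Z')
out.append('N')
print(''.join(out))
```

Execution trace: 'J' (except IndexError) → 'Z' (finally) → 'N' (after the try/except). Output: JZN

Answer: JZN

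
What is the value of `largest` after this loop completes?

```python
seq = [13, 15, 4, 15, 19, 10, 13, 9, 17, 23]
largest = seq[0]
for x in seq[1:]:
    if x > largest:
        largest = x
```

Maximum of [13, 15, 4, 15, 19, 10, 13, 9, 17, 23]
`largest` takes the values: 13 → 15 → 19 → 23

Answer: 23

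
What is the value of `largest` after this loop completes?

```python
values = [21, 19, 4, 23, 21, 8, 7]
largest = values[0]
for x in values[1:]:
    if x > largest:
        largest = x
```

Maximum of [21, 19, 4, 23, 21, 8, 7]
`largest` takes the values: 21 → 23

Answer: 23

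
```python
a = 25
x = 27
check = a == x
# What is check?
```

Trace:
`a = 25` → a = 25
`x = 27` → x = 27
`check = a == x` → check = False
So check = False

Answer: False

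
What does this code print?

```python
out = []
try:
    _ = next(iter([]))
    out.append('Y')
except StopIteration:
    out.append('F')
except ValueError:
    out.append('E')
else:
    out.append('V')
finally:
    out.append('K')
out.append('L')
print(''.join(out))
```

Execution trace: 'F' (except StopIteration) → 'K' (finally) → 'L' (after the try/except). Output: FKL

Answer: FKL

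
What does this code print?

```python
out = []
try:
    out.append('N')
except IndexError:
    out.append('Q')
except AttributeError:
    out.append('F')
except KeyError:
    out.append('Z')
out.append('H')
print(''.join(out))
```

Execution trace: 'N' (try body, no exception) → 'H' (after the try/except). Output: NH

Answer: NH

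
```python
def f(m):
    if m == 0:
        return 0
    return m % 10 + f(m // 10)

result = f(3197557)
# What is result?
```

Sum of digits of 3197557: 7 + 5 + 5 + 7 + 9 + 1 + 3 = 37

Answer: 37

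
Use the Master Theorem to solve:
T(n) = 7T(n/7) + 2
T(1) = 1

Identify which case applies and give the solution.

a=7, b=7, f(n)=2. log_7(7) = 1. Since c=0 < 1, Case 1 applies: T(n) = Θ(n^log_b(a)) = O(n).

Answer: O(n) - Case 1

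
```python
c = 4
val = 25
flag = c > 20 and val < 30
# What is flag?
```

Trace:
`c = 4` → c = 4
`val = 25` → val = 25
`flag = c > 20 and val < 30` → flag = False
So flag = False

Answer: False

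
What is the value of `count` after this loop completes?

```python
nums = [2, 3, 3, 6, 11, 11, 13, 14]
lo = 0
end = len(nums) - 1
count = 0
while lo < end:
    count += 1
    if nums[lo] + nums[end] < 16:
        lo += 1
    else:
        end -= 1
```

Steps to find pair summing to 16
`count` takes the values: 0 → 1 → 2 → 3 → 4 → 5 → 6 → 7

Answer: 7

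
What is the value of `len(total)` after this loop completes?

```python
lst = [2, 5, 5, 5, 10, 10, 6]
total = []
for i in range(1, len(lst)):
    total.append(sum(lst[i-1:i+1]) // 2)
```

Number of 2-element averages
`total` takes the values: [] → [3] → [3, 5] → [3, 5, 5] → [3, 5, 5, 7] → [3, 5, 5, 7, 10] → [3, 5, 5, 7, 10, 8]
So `len(total)` = 6

Answer: 6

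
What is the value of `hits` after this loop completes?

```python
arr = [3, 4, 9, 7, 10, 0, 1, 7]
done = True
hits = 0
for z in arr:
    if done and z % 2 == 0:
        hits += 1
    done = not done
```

Count even values at even positions
`hits` takes the values: 0 → 1

Answer: 1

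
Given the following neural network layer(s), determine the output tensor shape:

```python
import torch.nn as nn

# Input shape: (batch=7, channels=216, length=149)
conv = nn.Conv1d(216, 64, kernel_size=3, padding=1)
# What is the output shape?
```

Input: (7, 216, 149) -> Output: (7, 64, 149)

Answer: (7, 64, 149)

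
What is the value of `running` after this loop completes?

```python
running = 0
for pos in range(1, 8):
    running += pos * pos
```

Sum of squares 1² to 7² = 140
`running` takes the values: 0 → 1 → 5 → 14 → 30 → 55 → 91 → 140

Answer: 140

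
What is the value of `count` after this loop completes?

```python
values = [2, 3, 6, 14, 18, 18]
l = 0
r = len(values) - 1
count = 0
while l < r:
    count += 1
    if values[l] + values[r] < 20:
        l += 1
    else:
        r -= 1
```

Steps to find pair summing to 20
`count` takes the values: 0 → 1 → 2 → 3 → 4 → 5

Answer: 5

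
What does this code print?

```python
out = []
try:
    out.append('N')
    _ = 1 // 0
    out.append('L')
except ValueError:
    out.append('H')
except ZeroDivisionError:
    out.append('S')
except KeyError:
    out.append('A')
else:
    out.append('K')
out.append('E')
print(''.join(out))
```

Execution trace: 'N' (try body) → 'S' (except ZeroDivisionError) → 'E' (after the try/except). Output: NSE

Answer: NSE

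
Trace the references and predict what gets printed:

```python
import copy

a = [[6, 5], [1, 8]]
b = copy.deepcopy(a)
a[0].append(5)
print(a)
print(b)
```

Key concept: deep copy is fully independent.
Step by step:
`a = [[6, 5], [1, 8]]` → a = [[6, 5], [1, 8]]
`b = copy.deepcopy(a)` → b = [[6, 5], [1, 8]]
`a[0].append(5)` → a = [[6, 5, 5], [1, 8]]
`print(a)` → prints [[6, 5, 5], [1, 8]]
`print(b)` → prints [[6, 5], [1, 8]]

Answer:
[[6, 5, 5], [1, 8]]
[[6, 5], [1, 8]]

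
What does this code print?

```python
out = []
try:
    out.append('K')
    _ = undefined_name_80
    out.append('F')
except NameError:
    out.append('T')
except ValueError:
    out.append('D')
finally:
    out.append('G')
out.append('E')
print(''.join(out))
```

Execution trace: 'K' (try body) → 'T' (except NameError) → 'G' (finally) → 'E' (after the try/except). Output: KTGE

Answer: KTGE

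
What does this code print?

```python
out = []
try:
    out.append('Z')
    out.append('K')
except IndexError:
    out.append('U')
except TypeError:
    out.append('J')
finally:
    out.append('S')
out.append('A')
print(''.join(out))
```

Execution trace: 'Z' (try body) → 'K' (try body, no exception) → 'S' (finally) → 'A' (after the try/except). Output: ZKSA

Answer: ZKSA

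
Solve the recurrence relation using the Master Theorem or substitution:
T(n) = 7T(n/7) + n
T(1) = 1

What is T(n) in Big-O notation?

By Master Theorem: a=7, b=7, f(n)=n. Since log_7(7) = 1 and f(n) = Θ(n^1), Case 2 applies. T(n) = O(n log n).

Answer: O(n log n)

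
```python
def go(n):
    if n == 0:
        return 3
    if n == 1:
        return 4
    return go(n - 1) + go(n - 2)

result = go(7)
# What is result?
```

Build up from base cases: go(0)=3, go(1)=4, go(2)=7, go(3)=11, go(4)=18, go(5)=29, go(6)=47, ..., go(7)=76

Answer: 76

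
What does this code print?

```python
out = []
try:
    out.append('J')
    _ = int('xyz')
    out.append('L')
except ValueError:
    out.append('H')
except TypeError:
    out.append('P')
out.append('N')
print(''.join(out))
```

Execution trace: 'J' (try body) → 'H' (except ValueError) → 'N' (after the try/except). Output: JHN

Answer: JHN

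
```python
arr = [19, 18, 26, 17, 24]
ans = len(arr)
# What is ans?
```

Trace:
`arr = [19, 18, 26, 17, 24]` → arr = [19, 18, 26, 17, 24]
`ans = len(arr)` → ans = 5
So ans = 5

Answer: 5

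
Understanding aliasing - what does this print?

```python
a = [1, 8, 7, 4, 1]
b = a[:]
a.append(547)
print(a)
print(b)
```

Key concept: slice [:] creates copy.
Step by step:
`a = [1, 8, 7, 4, 1]` → a = [1, 8, 7, 4, 1]
`b = a[:]` → b = [1, 8, 7, 4, 1]
`a.append(547)` → a = [1, 8, 7, 4, 1, 547]
`print(a)` → prints [1, 8, 7, 4, 1, 547]
`print(b)` → prints [1, 8, 7, 4, 1]

Answer:
[1, 8, 7, 4, 1, 547]
[1, 8, 7, 4, 1]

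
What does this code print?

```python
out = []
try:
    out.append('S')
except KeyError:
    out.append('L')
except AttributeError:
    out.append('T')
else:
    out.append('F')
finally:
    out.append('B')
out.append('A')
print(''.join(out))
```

Execution trace: 'S' (try body, no exception) → 'F' (else) → 'B' (finally) → 'A' (after the try/except). Output: SFBA

Answer: SFBA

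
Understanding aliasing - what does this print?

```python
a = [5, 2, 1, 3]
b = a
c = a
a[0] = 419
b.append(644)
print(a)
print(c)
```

Key concept: multiple aliases.
Step by step:
`a = [5, 2, 1, 3]` → a = [5, 2, 1, 3]
`b = a` → b = [5, 2, 1, 3] (same object as a)
`c = a` → c = [5, 2, 1, 3] (same object as a, b)
`a[0] = 419` → a = [419, 2, 1, 3] (same object as b, c); b = [419, 2, 1, 3] (same object as a, c); c = [419, 2, 1, 3] (same object as a, b)
`b.append(644)` → a = [419, 2, 1, 3, 644] (same object as b, c); b = [419, 2, 1, 3, 644] (same object as a, c); c = [419, 2, 1, 3, 644] (same object as a, b)
`print(a)` → prints [419, 2, 1, 3, 644]
`print(c)` → prints [419, 2, 1, 3, 644]

Answer:
[419, 2, 1, 3, 644]
[419, 2, 1, 3, 644]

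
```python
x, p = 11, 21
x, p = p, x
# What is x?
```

Trace:
`x, p = 11, 21` → x = 11; p = 21
`x, p = p, x` → x = 21; p = 11
So x = 21

Answer: 21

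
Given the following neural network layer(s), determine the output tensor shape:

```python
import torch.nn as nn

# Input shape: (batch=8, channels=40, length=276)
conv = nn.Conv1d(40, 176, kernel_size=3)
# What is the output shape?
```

Input: (8, 40, 276) -> Output: (8, 176, 274)

Answer: (8, 176, 274)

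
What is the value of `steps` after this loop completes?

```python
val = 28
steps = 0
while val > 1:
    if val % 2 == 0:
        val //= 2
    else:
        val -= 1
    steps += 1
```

Steps to reduce 28 to 1
`steps` takes the values: 0 → 1 → 2 → 3 → 4 → 5 → 6

Answer: 6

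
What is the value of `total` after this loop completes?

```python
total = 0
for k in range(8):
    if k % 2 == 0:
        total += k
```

Sum of even numbers 0 to 7
`total` takes the values: 0 → 2 → 6 → 12

Answer: 12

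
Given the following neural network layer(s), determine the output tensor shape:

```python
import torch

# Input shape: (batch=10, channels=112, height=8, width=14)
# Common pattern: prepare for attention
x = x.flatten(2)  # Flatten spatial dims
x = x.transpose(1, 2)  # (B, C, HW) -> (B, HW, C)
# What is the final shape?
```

Input: (10, 112, 8, 14) -> after flatten(2): (10, 112, 112) -> Output: (10, 112, 112)

Answer: (10, 112, 112)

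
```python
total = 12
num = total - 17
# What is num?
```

Trace:
`total = 12` → total = 12
`num = total - 17` → num = -5
So num = -5

Answer: -5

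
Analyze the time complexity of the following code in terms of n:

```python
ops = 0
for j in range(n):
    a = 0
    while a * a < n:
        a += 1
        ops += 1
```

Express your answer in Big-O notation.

Each loop level contributes: n × √n. Multiplying the contributions gives O(n√n).

Answer: O(n√n)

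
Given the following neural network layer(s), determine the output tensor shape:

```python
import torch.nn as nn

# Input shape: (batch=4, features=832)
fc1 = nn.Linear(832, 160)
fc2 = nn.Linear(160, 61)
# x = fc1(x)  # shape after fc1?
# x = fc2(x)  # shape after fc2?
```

Input: (4, 832) -> after fc1: (4, 160) -> Output: (4, 61)

Answer: (4, 61)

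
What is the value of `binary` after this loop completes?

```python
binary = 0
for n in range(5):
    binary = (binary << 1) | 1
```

Build 5 consecutive 1-bits: 0b11111
`binary` takes the values: 0 → 1 → 3 → 7 → 15 → 31

Answer: 31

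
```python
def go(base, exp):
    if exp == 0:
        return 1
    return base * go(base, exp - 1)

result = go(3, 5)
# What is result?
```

go(3, 5) = 3 * 3 * 3 * 3 * 3 = 243

Answer: 243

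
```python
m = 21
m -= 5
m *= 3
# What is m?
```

Trace:
`m = 21` → m = 21
`m -= 5` → m = 16
`m *= 3` → m = 48
So m = 48

Answer: 48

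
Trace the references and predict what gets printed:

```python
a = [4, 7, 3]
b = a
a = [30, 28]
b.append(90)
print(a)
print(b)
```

Key concept: rebinding vs mutation: a is rebound to a new list, b still points at the original.
Step by step:
`a = [4, 7, 3]` → a = [4, 7, 3]
`b = a` → b = [4, 7, 3] (same object as a)
`a = [30, 28]` → a = [30, 28]
`b.append(90)` → b = [4, 7, 3, 90]
`print(a)` → prints [30, 28]
`print(b)` → prints [4, 7, 3, 90]

Answer:
[30, 28]
[4, 7, 3, 90]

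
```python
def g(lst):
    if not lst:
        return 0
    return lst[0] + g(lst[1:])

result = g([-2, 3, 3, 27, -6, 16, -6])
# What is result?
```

(-2) + 3 + 3 + 27 + (-6) + 16 + (-6) + 0 = 35

Answer: 35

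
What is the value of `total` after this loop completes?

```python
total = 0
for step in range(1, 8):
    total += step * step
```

Sum of squares 1² to 7² = 140
`total` takes the values: 0 → 1 → 5 → 14 → 30 → 55 → 91 → 140

Answer: 140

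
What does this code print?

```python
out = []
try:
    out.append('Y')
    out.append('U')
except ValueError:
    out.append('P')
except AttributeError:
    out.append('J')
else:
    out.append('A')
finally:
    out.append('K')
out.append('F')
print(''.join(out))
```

Execution trace: 'Y' (try body) → 'U' (try body, no exception) → 'A' (else) → 'K' (finally) → 'F' (after the try/except). Output: YUAKF

Answer: YUAKF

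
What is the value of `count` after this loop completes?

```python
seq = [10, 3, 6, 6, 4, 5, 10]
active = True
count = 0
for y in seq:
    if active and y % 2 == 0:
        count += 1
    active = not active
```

Count even values at even positions
`count` takes the values: 0 → 1 → 2 → 3 → 4

Answer: 4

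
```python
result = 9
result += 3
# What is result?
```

Trace:
`result = 9` → result = 9
`result += 3` → result = 12
So result = 12

Answer: 12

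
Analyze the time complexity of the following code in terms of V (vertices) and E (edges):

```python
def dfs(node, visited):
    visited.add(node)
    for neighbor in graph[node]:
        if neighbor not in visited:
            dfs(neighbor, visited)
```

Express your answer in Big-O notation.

This is Depth-first search (recursive). Time complexity: O(V + E).

Answer: O(V + E)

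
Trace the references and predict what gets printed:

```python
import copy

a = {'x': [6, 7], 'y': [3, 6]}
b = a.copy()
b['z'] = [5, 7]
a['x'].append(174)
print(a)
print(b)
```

Key concept: shallow copy of dict with mutable values.
Step by step:
`a = {'x': [6, 7], 'y': [3, 6]}` → a = {'x': [6, 7], 'y': [3, 6]}
`b = a.copy()` → b = {'x': [6, 7], 'y': [3, 6]}
`b['z'] = [5, 7]` → b = {'x': [6, 7], 'y': [3, 6], 'z': [5, 7]}
`a['x'].append(174)` → a = {'x': [6, 7, 174], 'y': [3, 6]}; b = {'x': [6, 7, 174], 'y': [3, 6], 'z': [5, 7]}
`print(a)` → prints {'x': [6, 7, 174], 'y': [3, 6]}
`print(b)` → prints {'x': [6, 7, 174], 'y': [3, 6], 'z': [5, 7]}

Answer:
{'x': [6, 7, 174], 'y': [3, 6]}
{'x': [6, 7, 174], 'y': [3, 6], 'z': [5, 7]}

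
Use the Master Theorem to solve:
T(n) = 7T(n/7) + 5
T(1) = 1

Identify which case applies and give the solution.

a=7, b=7, f(n)=5. log_7(7) = 1. Since c=0 < 1, Case 1 applies: T(n) = Θ(n^log_b(a)) = O(n).

Answer: O(n) - Case 1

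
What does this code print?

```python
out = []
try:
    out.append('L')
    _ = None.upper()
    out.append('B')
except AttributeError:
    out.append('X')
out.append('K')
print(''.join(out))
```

Execution trace: 'L' (try body) → 'X' (except AttributeError) → 'K' (after the try/except). Output: LXK

Answer: LXK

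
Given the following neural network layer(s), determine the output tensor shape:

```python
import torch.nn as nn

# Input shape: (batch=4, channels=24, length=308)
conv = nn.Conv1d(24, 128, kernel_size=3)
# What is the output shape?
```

Input: (4, 24, 308) -> Output: (4, 128, 306)

Answer: (4, 128, 306)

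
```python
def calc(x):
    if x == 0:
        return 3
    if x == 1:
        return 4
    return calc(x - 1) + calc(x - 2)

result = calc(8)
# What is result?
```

Build up from base cases: calc(0)=3, calc(1)=4, calc(2)=7, calc(3)=11, calc(4)=18, calc(5)=29, calc(6)=47, ..., calc(8)=123

Answer: 123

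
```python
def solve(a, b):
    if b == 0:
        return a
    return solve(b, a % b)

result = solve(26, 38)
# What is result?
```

solve(26, 38) -> solve(38, 26) -> solve(26, 12) -> solve(12, 2) -> solve(2, 0) -> 2

Answer: 2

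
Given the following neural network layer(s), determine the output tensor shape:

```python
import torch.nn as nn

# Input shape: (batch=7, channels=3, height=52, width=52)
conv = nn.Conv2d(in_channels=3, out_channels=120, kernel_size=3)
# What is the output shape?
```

Input: (7, 3, 52, 52) -> Output: (7, 120, 50, 50)

Answer: (7, 120, 50, 50)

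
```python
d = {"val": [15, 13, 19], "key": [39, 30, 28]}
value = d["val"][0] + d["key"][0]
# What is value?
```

Trace:
`d = {"val": [15, 13, 19], "key": [39, 30, 28]}` → d = {'val': [15, 13, 19], 'key': [39, 30, 28]}
`value = d["val"][0] + d["key"][0]` → value = 54
So value = 54

Answer: 54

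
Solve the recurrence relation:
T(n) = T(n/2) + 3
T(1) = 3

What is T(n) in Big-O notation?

Each step divides n by 2 and adds 3. After log_2(n) steps we reach T(1)=3. So T(n) = 3·log_2(n) + 3 = O(log n).

Answer: O(log n)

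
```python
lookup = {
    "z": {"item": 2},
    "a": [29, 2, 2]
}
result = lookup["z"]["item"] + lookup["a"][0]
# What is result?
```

Trace:
`lookup = { ...` → lookup = {'z': {'item': 2}, 'a': [29, 2, 2]}
`result = lookup["z"]["item"] + lookup["a"][0]` → result = 31
So result = 31

Answer: 31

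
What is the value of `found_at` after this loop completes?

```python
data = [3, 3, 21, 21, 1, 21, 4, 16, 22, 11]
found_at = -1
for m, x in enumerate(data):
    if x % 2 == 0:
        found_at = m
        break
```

First even number index in [3, 3, 21, 21, 1, 21, 4, 16, 22, 11]
`found_at` takes the values: -1 → 6

Answer: 6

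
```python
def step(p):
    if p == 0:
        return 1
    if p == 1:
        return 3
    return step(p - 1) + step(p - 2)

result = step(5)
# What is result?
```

Build up from base cases: step(0)=1, step(1)=3, step(2)=4, step(3)=7, step(4)=11, step(5)=18

Answer: 18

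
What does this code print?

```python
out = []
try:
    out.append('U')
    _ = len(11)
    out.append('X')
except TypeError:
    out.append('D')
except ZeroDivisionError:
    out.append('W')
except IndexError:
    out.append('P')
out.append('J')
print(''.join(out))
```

Execution trace: 'U' (try body) → 'D' (except TypeError) → 'J' (after the try/except). Output: UDJ

Answer: UDJ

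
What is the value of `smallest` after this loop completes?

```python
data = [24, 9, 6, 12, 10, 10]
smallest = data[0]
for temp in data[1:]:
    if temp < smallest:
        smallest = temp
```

Minimum of [24, 9, 6, 12, 10, 10]
`smallest` takes the values: 24 → 9 → 6

Answer: 6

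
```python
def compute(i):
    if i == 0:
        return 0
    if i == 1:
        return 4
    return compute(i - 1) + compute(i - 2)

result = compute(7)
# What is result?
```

Build up from base cases: compute(0)=0, compute(1)=4, compute(2)=4, compute(3)=8, compute(4)=12, compute(5)=20, compute(6)=32, ..., compute(7)=52

Answer: 52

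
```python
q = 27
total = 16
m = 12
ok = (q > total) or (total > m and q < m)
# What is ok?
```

Trace:
`q = 27` → q = 27
`total = 16` → total = 16
`m = 12` → m = 12
`ok = (q > total) or (total > m and q < m)` → ok = True
So ok = True

Answer: True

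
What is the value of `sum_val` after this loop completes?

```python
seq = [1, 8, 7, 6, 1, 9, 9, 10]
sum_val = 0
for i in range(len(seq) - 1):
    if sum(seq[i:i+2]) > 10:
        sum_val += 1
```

Count windows with sum > 10
`sum_val` takes the values: 0 → 1 → 2 → 3 → 4

Answer: 4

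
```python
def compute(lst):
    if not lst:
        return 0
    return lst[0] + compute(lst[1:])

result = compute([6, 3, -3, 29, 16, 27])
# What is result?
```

6 + 3 + (-3) + 29 + 16 + 27 + 0 = 78

Answer: 78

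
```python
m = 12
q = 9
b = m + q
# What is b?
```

Trace:
`m = 12` → m = 12
`q = 9` → q = 9
`b = m + q` → b = 21
So b = 21

Answer: 21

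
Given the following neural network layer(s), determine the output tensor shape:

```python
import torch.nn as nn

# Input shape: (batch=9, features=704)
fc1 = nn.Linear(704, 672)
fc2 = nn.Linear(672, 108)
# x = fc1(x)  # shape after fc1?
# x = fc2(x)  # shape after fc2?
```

Input: (9, 704) -> after fc1: (9, 672) -> Output: (9, 108)

Answer: (9, 108)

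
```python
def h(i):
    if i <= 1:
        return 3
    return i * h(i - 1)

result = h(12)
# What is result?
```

h(12) = 12 * 11 * 10 * 9 * 8 * 7 * 6 * 5 * 4 * 3 * 2 * 3 = 1437004800

Answer: 1437004800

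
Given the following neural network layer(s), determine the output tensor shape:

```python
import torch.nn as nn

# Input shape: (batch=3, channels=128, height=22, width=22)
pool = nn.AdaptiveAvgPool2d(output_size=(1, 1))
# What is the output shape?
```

Input: (3, 128, 22, 22) -> Output: (3, 128, 1, 1)

Answer: (3, 128, 1, 1)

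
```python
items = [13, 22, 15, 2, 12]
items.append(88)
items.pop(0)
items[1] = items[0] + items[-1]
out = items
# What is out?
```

Trace:
`items = [13, 22, 15, 2, 12]` → items = [13, 22, 15, 2, 12]
`items.append(88)` → items = [13, 22, 15, 2, 12, 88]
`items.pop(0)` → items = [22, 15, 2, 12, 88]
`items[1] = items[0] + items[-1]` → items = [22, 110, 2, 12, 88]
`out = items` → out = [22, 110, 2, 12, 88]
So out = [22, 110, 2, 12, 88]

Answer: [22, 110, 2, 12, 88]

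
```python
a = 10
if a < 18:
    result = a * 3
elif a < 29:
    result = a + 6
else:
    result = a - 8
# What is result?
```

Trace:
`a = 10` → a = 10
`if a < 18: ...` → a < 18 is True → result = 30
So result = 30

Answer: 30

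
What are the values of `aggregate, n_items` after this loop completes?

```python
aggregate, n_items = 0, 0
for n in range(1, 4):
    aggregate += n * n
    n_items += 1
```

Sum of squares and count
`aggregate, n_items` takes the values: (0, 0) → (1, 0) → (1, 1) → (5, 1) → (5, 2) → (14, 2) → (14, 3)

Answer: 14, 3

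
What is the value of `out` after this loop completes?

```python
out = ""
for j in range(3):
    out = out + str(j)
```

Concatenate digits 0 to 2
`out` takes the values: "" → "0" → "01" → "012"

Answer: "012"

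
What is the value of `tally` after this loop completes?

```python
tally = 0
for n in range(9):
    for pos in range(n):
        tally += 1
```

Triangle number: 0+1+2+...+8
`tally` takes the values: 0 → 1 → 2 → 3 → 4 → 5 → 6 → 7 → 8 → 9 → 10 → 11 → 12 → 13 → 14 → 15 → 16 → 17 → 18 → 19 → 20 → 21 → 22 → 23 → 24 → 25 → 26 → 27 → 28 → 29 → 30 → 31 → 32 → 33 → 34 → 35 → 36

Answer: 36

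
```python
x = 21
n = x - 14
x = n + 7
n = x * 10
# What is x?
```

Trace:
`x = 21` → x = 21
`n = x - 14` → n = 7
`x = n + 7` → x = 14
`n = x * 10` → n = 140
So x = 14

Answer: 14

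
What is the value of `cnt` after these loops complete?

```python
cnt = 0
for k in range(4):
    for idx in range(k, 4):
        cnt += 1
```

Upper triangle: 4 + 3 + ... + 1
`cnt` takes the values: 0 → 1 → 2 → 3 → 4 → 5 → 6 → 7 → 8 → 9 → 10

Answer: 10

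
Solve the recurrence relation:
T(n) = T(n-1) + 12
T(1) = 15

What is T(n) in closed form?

Unrolling: T(n) = T(1) + 12·(n-1) = 15 + 12(n-1) = 12n + 3.

Answer: T(n) = 12n + 3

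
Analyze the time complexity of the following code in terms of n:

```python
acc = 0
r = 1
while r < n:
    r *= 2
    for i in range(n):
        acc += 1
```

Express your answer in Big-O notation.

Each loop level contributes: log n × n. Multiplying the contributions gives O(n log n).

Answer: O(n log n)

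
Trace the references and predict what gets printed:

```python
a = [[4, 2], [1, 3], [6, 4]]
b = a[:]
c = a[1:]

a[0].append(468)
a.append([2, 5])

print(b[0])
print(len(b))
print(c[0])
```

Key concept: slice with nested mutation.
Step by step:
`a = [[4, 2], [1, 3], [6, 4]]` → a = [[4, 2], [1, 3], [6, 4]]
`b = a[:]` → b = [[4, 2], [1, 3], [6, 4]]
`c = a[1:]` → c = [[1, 3], [6, 4]]
`a[0].append(468)` → a = [[4, 2, 468], [1, 3], [6, 4]]; b = [[4, 2, 468], [1, 3], [6, 4]]
`a.append([2, 5])` → a = [[4, 2, 468], [1, 3], [6, 4], [2, 5]]
`print(b[0])` → prints [4, 2, 468]
`print(len(b))` → prints 3
`print(c[0])` → prints [1, 3]

Answer:
[4, 2, 468]
3
[1, 3]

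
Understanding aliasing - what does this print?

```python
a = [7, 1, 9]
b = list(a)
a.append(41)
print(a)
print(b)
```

Key concept: list() constructor creates copy.
Step by step:
`a = [7, 1, 9]` → a = [7, 1, 9]
`b = list(a)` → b = [7, 1, 9]
`a.append(41)` → a = [7, 1, 9, 41]
`print(a)` → prints [7, 1, 9, 41]
`print(b)` → prints [7, 1, 9]

Answer:
[7, 1, 9, 41]
[7, 1, 9]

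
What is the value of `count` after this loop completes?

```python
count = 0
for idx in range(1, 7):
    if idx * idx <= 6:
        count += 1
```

Count numbers where idx² ≤ 6
`count` takes the values: 0 → 1 → 2

Answer: 2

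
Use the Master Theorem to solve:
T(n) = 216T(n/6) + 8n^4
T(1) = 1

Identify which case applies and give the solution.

a=216, b=6, f(n)=8n^4. log_6(216) = 3. Since c=4 > 3 and the regularity condition holds (216(n/6)^4 = (216/6^4)n^4 with 216/6^4 < 1), Case 3 applies: T(n) = Θ(f(n)) = O(n^4).

Answer: O(n^4) - Case 3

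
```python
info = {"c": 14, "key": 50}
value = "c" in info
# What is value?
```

Trace:
`info = {"c": 14, "key": 50}` → info = {'c': 14, 'key': 50}
`value = "c" in info` → value = True
So value = True

Answer: True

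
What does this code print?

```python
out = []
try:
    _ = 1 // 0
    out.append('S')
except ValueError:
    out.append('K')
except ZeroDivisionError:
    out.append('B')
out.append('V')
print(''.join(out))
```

Execution trace: 'B' (except ZeroDivisionError) → 'V' (after the try/except). Output: BV

Answer: BV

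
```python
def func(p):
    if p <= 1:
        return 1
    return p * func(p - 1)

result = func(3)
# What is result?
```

func(3) = 3 * 2 * 1 = 6

Answer: 6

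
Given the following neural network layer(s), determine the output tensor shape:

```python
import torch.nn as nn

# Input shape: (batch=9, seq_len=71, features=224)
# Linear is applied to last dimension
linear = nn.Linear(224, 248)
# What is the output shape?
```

Input: (9, 71, 224) -> Output: (9, 71, 248)

Answer: (9, 71, 248)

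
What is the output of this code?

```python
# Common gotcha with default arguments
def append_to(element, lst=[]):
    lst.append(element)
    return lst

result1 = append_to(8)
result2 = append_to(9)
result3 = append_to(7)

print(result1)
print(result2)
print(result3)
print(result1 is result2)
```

Key concept: mutable default argument gotcha.
Step by step:
`result1 = append_to(8)` → result1 = [8]
`result2 = append_to(9)` → result1 = [8, 9] (same object as result2); result2 = [8, 9] (same object as result1)
`result3 = append_to(7)` → result1 = [8, 9, 7] (same object as result2, result3); result2 = [8, 9, 7] (same object as result1, result3); result3 = [8, 9, 7] (same object as result1, result2)
`print(result1)` → prints [8, 9, 7]
`print(result2)` → prints [8, 9, 7]
`print(result3)` → prints [8, 9, 7]
`print(result1 is result2)` → prints True

Answer:
[8, 9, 7]
[8, 9, 7]
[8, 9, 7]
True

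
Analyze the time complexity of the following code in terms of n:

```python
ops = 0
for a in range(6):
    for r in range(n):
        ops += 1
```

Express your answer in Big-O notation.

Each loop level contributes: 1 × n. Multiplying the contributions gives O(n).

Answer: O(n)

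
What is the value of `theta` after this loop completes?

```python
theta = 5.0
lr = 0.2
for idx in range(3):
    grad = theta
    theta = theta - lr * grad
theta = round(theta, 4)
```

Gradient descent: w = 5.0 * (1 - 0.2)^3
`theta` takes the values: 5.0 → 4.0 → 3.2 → 2.56

Answer: 2.56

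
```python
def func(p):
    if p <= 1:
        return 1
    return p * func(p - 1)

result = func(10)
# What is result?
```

func(10) = 10 * 9 * 8 * 7 * 6 * 5 * 4 * 3 * 2 * 1 = 3628800

Answer: 3628800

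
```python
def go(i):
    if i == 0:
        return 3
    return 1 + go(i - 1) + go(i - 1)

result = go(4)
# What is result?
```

go(i) = 1 + 2·go(i-1), go(0)=3. Closed form: (3+1)·2^4 - 1 = 63.

Answer: 63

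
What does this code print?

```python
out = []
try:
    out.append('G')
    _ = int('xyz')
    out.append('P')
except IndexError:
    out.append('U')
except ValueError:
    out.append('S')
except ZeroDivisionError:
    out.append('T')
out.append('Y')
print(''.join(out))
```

Execution trace: 'G' (try body) → 'S' (except ValueError) → 'Y' (after the try/except). Output: GSY

Answer: GSY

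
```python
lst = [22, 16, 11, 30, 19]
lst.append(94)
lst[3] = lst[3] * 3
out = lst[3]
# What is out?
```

Trace:
`lst = [22, 16, 11, 30, 19]` → lst = [22, 16, 11, 30, 19]
`lst.append(94)` → lst = [22, 16, 11, 30, 19, 94]
`lst[3] = lst[3] * 3` → lst = [22, 16, 11, 90, 19, 94]
`out = lst[3]` → out = 90
So out = 90

Answer: 90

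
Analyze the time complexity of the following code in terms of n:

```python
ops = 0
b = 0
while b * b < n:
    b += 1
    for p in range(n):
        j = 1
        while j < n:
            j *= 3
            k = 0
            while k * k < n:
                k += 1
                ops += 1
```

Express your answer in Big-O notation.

Each loop level contributes: √n × n × log n × √n. Multiplying the contributions gives O(n^2 log n).

Answer: O(n^2 log n)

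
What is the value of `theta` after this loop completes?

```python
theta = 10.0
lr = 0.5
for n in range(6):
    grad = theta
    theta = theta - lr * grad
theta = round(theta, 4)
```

Gradient descent: w = 10.0 * (1 - 0.5)^6
`theta` takes the values: 10.0 → 5.0 → 2.5 → 1.25 → 0.625 → 0.3125 → 0.15625 → 0.1562

Answer: 0.1562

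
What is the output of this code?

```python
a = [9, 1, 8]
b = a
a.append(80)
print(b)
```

Key concept: basic list aliasing.
Step by step:
`a = [9, 1, 8]` → a = [9, 1, 8]
`b = a` → b = [9, 1, 8] (same object as a)
`a.append(80)` → a = [9, 1, 8, 80] (same object as b); b = [9, 1, 8, 80] (same object as a)
`print(b)` → prints [9, 1, 8, 80]

Answer: [9, 1, 8, 80]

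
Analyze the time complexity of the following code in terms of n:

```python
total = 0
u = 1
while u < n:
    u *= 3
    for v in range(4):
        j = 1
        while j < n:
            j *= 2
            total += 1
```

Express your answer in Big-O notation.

Each loop level contributes: log n × 1 × log n. Multiplying the contributions gives O(log² n).

Answer: O(log² n)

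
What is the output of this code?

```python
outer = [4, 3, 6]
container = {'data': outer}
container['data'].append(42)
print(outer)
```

Key concept: dict holds reference to list.
Step by step:
`outer = [4, 3, 6]` → outer = [4, 3, 6]
`container = {'data': outer}` → container = {'data': [4, 3, 6]}
`container['data'].append(42)` → outer = [4, 3, 6, 42]; container = {'data': [4, 3, 6, 42]}
`print(outer)` → prints [4, 3, 6, 42]

Answer: [4, 3, 6, 42]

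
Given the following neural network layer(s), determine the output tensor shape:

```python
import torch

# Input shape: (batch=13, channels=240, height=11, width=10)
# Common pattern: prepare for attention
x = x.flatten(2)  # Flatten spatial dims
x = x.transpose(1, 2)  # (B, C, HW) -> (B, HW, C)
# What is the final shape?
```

Input: (13, 240, 11, 10) -> after flatten(2): (13, 240, 110) -> Output: (13, 110, 240)

Answer: (13, 110, 240)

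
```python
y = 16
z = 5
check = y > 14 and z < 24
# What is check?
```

Trace:
`y = 16` → y = 16
`z = 5` → z = 5
`check = y > 14 and z < 24` → check = True
So check = True

Answer: True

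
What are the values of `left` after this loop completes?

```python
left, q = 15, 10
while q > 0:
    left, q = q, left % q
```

GCD of 15 and 10
`left` takes the values: 15 → 10 → 5

Answer: 5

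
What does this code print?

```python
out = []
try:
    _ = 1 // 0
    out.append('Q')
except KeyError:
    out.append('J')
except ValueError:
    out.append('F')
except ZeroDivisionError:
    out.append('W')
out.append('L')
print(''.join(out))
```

Execution trace: 'W' (except ZeroDivisionError) → 'L' (after the try/except). Output: WL

Answer: WL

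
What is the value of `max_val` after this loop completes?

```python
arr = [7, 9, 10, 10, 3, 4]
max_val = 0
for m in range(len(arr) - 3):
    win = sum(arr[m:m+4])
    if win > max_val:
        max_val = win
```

Max sum of 4-element window in [7, 9, 10, 10, 3, 4]
`max_val` takes the values: 0 → 36

Answer: 36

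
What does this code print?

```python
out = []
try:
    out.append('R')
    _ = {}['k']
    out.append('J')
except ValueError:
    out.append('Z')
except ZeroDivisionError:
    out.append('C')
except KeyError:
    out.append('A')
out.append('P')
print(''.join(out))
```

Execution trace: 'R' (try body) → 'A' (except KeyError) → 'P' (after the try/except). Output: RAP

Answer: RAP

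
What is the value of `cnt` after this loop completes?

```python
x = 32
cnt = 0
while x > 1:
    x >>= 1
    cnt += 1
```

Count right shifts until 1
`cnt` takes the values: 0 → 1 → 2 → 3 → 4 → 5

Answer: 5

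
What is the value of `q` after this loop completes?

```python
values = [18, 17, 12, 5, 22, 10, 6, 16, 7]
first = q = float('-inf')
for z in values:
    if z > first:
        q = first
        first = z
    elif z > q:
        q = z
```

Second largest (with repeats) in [18, 17, 12, 5, 22, 10, 6, 16, 7]
`q` takes the values: -inf → 17 → 18

Answer: 18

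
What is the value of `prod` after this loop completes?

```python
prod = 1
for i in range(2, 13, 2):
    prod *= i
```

Product of even numbers 2 to 12
`prod` takes the values: 1 → 2 → 8 → 48 → 384 → 3840 → 46080

Answer: 46080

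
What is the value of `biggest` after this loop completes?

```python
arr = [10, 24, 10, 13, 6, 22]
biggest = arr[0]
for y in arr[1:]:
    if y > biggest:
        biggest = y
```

Maximum of [10, 24, 10, 13, 6, 22]
`biggest` takes the values: 10 → 24

Answer: 24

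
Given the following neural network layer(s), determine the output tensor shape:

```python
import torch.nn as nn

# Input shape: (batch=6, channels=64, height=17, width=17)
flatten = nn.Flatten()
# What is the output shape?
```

Input: (6, 64, 17, 17) -> Output: (6, 18496)

Answer: (6, 18496)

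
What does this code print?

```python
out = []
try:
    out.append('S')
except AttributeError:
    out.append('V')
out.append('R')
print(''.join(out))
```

Execution trace: 'S' (try body, no exception) → 'R' (after the try/except). Output: SR

Answer: SR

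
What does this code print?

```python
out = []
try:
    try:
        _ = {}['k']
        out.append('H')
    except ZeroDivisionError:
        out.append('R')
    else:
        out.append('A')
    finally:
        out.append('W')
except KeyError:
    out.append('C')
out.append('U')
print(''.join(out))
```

Execution trace: 'W' (finally) → 'C' (outer except KeyError) → 'U' (after the try/except). Output: WCU

Answer: WCU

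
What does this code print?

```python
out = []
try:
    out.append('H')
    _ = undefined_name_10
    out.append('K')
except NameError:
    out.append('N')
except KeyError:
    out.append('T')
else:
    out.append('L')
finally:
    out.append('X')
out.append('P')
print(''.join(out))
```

Execution trace: 'H' (try body) → 'N' (except NameError) → 'X' (finally) → 'P' (after the try/except). Output: HNXP

Answer: HNXP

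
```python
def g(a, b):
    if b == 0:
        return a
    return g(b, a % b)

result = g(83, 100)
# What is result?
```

g(83, 100) -> g(100, 83) -> g(83, 17) -> g(17, 15) -> g(15, 2) -> g(2, 1) -> g(1, 0) -> 1

Answer: 1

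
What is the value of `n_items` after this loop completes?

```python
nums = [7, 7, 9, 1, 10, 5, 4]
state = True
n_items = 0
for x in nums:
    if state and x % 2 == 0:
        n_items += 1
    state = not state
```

Count even values at even positions
`n_items` takes the values: 0 → 1 → 2

Answer: 2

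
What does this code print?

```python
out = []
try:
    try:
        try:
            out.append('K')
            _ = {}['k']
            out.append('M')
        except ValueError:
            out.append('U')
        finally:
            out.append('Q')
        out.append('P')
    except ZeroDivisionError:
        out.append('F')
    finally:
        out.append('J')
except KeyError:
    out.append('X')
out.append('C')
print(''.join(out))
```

Execution trace: 'K' (inner try body) → 'Q' (inner finally) → 'J' (finally) → 'X' (outer except KeyError) → 'C' (after the try/except). Output: KQJXC

Answer: KQJXC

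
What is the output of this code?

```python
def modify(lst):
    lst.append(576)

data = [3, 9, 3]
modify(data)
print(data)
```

Key concept: function modifies passed list.
Step by step:
`data = [3, 9, 3]` → data = [3, 9, 3]
`modify(data)` → data = [3, 9, 3, 576]
`print(data)` → prints [3, 9, 3, 576]

Answer: [3, 9, 3, 576]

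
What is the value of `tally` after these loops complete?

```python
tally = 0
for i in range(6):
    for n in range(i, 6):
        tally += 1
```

Upper triangle: 6 + 5 + ... + 1
`tally` takes the values: 0 → 1 → 2 → 3 → 4 → 5 → 6 → 7 → 8 → 9 → 10 → 11 → 12 → 13 → 14 → 15 → 16 → 17 → 18 → 19 → 20 → 21

Answer: 21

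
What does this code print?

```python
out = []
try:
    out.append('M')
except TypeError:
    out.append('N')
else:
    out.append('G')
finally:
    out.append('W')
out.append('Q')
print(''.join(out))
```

Execution trace: 'M' (try body, no exception) → 'G' (else) → 'W' (finally) → 'Q' (after the try/except). Output: MGWQ

Answer: MGWQ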